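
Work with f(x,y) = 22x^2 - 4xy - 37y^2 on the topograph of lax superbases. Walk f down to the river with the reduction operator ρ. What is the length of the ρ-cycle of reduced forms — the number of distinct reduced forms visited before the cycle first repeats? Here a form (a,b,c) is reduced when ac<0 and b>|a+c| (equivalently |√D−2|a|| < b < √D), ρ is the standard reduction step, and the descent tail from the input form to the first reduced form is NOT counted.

D = 3272, ⌊√D⌋ = 57
descent: ρ → (-37,4,22)
descent: ρ → (22,40,-19)  [lands on river]
river: ρ → (-19,36,26)
river: ρ → (26,16,-29)
river: ρ → (-29,42,13)
river: ρ → (13,36,-38)
river: ρ → (-38,40,11)
river: ρ → (11,48,-22)
river: ρ → (-22,40,19)
river: ρ → (19,36,-26)
river: ρ → (-26,16,29)
river: ρ → (29,42,-13)
river: ρ → (-13,36,38)
river: ρ → (38,40,-11)
river: ρ → (-11,48,22)
ρ-cycle length = 14 (tail of 2 descent steps not counted)

14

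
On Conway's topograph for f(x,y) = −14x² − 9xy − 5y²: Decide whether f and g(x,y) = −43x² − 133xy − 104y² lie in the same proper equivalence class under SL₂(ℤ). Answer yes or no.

D₁ = -199, D₂ = -199
f is negative-definite; reduce −f:
−f: flip: (14,9,5)→(5,-9,14)
−f: translate: b→1 (≡-9 mod 10), so (5,-9,14)→(5,1,10)
−f: reduced (well bottom): (5,1,10) with a≤c, −a<b≤a
flip sign back: reduced form of f is (-5,-1,-10)
g is negative-definite; reduce −g:
−g: translate: b→-39 (≡133 mod 86), so (43,133,104)→(43,-39,10)
−g: flip: (43,-39,10)→(10,39,43)
−g: translate: b→-1 (≡39 mod 20), so (10,39,43)→(10,-1,5)
−g: flip: (10,-1,5)→(5,1,10)
−g: reduced (well bottom): (5,1,10) with a≤c, −a<b≤a
flip sign back: reduced form of g is (-5,-1,-10)
reduced forms (-5, -1, -10) vs (-5, -1, -10) ⇒ equivalent

yes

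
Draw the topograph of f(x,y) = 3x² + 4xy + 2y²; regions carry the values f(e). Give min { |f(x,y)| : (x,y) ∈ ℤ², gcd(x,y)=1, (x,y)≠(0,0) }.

translate: b→-2 (≡4 mod 6), so (3,4,2)→(3,-2,1)
flip: (3,-2,1)→(1,2,3)
translate: b→0 (≡2 mod 2), so (1,2,3)→(1,0,2)
reduced (well bottom): (1,0,2) with a≤c, −a<b≤a
well minimum = a = 1

1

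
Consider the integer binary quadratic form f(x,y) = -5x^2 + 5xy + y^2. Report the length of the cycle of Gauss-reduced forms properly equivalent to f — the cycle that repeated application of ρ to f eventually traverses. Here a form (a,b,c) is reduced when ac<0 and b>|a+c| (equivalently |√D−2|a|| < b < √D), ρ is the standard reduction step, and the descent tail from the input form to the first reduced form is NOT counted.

D = 45, ⌊√D⌋ = 6
river: ρ → (1,5,-5)
river: ρ → (-5,5,1)
ρ-cycle length = 2 (tail of 0 descent steps not counted)

2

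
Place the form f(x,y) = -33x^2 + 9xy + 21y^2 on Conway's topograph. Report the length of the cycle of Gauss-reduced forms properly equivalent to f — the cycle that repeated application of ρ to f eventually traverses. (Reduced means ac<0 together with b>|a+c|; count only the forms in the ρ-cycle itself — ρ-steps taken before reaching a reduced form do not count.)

D = 2853, ⌊√D⌋ = 53
descent: ρ → (21,33,-21)  [lands on river]
river: ρ → (-21,51,3)
river: ρ → (3,51,-21)
river: ρ → (-21,33,21)
river: ρ → (21,51,-3)
river: ρ → (-3,51,21)
ρ-cycle length = 6 (tail of 1 descent step not counted)

6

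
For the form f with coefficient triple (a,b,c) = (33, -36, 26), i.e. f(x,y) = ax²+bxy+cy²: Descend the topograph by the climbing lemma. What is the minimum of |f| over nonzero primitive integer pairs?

translate: b→30 (≡-36 mod 66), so (33,-36,26)→(33,30,23)
flip: (33,30,23)→(23,-30,33)
translate: b→16 (≡-30 mod 46), so (23,-30,33)→(23,16,26)
reduced (well bottom): (23,16,26) with a≤c, −a<b≤a
well minimum = a = 23

23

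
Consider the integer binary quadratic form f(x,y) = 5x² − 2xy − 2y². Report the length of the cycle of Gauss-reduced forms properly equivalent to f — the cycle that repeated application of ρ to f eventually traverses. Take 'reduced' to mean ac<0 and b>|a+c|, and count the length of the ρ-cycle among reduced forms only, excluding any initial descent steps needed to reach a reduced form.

D = 44, ⌊√D⌋ = 6
descent: ρ → (-2,6,1)  [lands on river]
river: ρ → (1,6,-2)
ρ-cycle length = 2 (tail of 1 descent step not counted)

2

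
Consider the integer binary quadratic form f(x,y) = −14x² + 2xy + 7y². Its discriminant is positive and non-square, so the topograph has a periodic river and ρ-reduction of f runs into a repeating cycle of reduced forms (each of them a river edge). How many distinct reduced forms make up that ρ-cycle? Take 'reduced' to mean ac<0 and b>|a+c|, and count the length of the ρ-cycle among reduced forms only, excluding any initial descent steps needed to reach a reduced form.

D = 396, ⌊√D⌋ = 19
descent: ρ → (7,12,-9)  [lands on river]
river: ρ → (-9,6,10)
river: ρ → (10,14,-5)
river: ρ → (-5,16,7)
ρ-cycle length = 4 (tail of 1 descent step not counted)

4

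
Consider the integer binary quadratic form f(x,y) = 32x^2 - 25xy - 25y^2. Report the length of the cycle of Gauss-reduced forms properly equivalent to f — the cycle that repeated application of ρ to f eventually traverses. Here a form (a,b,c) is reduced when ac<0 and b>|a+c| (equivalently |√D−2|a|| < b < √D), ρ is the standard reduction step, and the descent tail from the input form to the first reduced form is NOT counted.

D = 3825, ⌊√D⌋ = 61
descent: ρ → (-25,25,32)  [lands on river]
river: ρ → (32,39,-18)
river: ρ → (-18,33,38)
river: ρ → (38,43,-13)
river: ρ → (-13,61,2)
river: ρ → (2,59,-43)
river: ρ → (-43,27,18)
river: ρ → (18,45,-25)
river: ρ → (-25,55,8)
river: ρ → (8,57,-18)
river: ρ → (-18,51,17)
river: ρ → (17,51,-18)
river: ρ → (-18,57,8)
river: ρ → (8,55,-25)
river: ρ → (-25,45,18)
river: ρ → (18,27,-43)
river: ρ → (-43,59,2)
river: ρ → (2,61,-13)
river: ρ → (-13,43,38)
river: ρ → (38,33,-18)
river: ρ → (-18,39,32)
river: ρ → (32,25,-25)
ρ-cycle length = 22 (tail of 1 descent step not counted)

22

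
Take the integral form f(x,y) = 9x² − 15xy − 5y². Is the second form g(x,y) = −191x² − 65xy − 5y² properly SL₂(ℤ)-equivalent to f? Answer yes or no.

D₁ = 405, D₂ = 405
river cycle of f (length 6): (-5, 15, 9), (9, 3, -11), (-11, 19, 1), (1, 19, -11), (-11, 3, 9), (9, 15, -5)
river cycle of g (length 6): (-5, 15, 9), (9, 3, -11), (-11, 19, 1), (1, 19, -11), (-11, 3, 9), (9, 15, -5)
cycles coincide ⇒ equivalent

yes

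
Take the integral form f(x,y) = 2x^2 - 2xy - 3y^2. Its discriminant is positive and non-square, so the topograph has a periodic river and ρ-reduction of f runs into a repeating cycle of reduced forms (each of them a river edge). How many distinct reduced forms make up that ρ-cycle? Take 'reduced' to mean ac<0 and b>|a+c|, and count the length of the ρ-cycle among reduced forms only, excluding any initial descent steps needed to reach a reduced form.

D = 28, ⌊√D⌋ = 5
descent: ρ → (-3,2,2)  [lands on river]
river: ρ → (2,2,-3)
river: ρ → (-3,4,1)
river: ρ → (1,4,-3)
ρ-cycle length = 4 (tail of 1 descent step not counted)

4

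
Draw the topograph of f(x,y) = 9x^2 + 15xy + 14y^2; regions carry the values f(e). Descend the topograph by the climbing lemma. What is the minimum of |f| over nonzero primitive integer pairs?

translate: b→-3 (≡15 mod 18), so (9,15,14)→(9,-3,8)
flip: (9,-3,8)→(8,3,9)
reduced (well bottom): (8,3,9) with a≤c, −a<b≤a
well minimum = a = 8

8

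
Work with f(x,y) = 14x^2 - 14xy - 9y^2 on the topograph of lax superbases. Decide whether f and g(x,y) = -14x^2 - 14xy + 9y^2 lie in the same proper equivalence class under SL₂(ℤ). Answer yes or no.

D₁ = 700, D₂ = 700
river cycle of f (length 6): (-9, 14, 14), (14, 14, -9), (-9, 22, 6), (6, 26, -1), (-1, 26, 6), (6, 22, -9)
river cycle of g (length 6): (9, 14, -14), (-14, 14, 9), (9, 22, -6), (-6, 26, 1), (1, 26, -6), (-6, 22, 9)
cycles differ ⇒ inequivalent

no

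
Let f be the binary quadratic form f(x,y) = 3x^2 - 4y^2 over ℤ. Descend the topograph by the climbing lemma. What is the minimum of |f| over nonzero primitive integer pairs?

descent: ρ → (-4,0,3)
descent: ρ → (3,6,-1)  [lands on river]
river: ρ → (-1,6,3)
closes: descent 2, river 2
min |a| on river = 1

1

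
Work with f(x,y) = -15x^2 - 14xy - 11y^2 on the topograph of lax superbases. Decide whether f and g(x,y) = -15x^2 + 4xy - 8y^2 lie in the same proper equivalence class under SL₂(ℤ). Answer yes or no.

D₁ = -464, D₂ = -464
f is negative-definite; reduce −f:
−f: flip: (15,14,11)→(11,-14,15)
−f: translate: b→8 (≡-14 mod 22), so (11,-14,15)→(11,8,12)
−f: reduced (well bottom): (11,8,12) with a≤c, −a<b≤a
flip sign back: reduced form of f is (-11,-8,-12)
g is negative-definite; reduce −g:
−g: flip: (15,-4,8)→(8,4,15)
−g: reduced (well bottom): (8,4,15) with a≤c, −a<b≤a
flip sign back: reduced form of g is (-8,-4,-15)
reduced forms (-11, -8, -12) vs (-8, -4, -15) ⇒ inequivalent

no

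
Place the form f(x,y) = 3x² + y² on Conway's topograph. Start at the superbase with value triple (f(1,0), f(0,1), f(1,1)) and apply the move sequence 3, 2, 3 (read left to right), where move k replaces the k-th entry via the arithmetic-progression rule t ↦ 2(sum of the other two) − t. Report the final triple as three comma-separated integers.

start (3,1,4) = (f(1,0),f(0,1),f(1,1))
replace slot 3: 2·(3+1) − 4 = 4 → (3,1,4)
replace slot 2: 2·(3+4) − 1 = 13 → (3,13,4)
replace slot 3: 2·(3+13) − 4 = 28 → (3,13,28)

3,13,28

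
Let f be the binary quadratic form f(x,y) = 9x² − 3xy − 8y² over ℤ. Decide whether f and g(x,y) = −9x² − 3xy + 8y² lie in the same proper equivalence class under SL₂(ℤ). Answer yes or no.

D₁ = 297, D₂ = 297
river cycle of f (length 10): (-8, 3, 9), (9, 15, -2), (-2, 17, 1), (1, 17, -2), (-2, 15, 9), (9, 3, -8), (-8, 13, 4), (4, 11, -11), (-11, 11, 4), (4, 13, -8)
river cycle of g (length 10): (8, 3, -9), (-9, 15, 2), (2, 17, -1), (-1, 17, 2), (2, 15, -9), (-9, 3, 8), (8, 13, -4), (-4, 11, 11), (11, 11, -4), (-4, 13, 8)
cycles differ ⇒ inequivalent

no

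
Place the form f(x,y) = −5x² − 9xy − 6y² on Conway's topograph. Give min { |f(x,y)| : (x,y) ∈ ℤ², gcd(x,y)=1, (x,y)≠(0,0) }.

translate: b→-1 (≡9 mod 10), so (5,9,6)→(5,-1,2)
flip: (5,-1,2)→(2,1,5)
reduced (well bottom): (2,1,5) with a≤c, −a<b≤a
well minimum |f| = |-2| = 2 (negative-definite)

2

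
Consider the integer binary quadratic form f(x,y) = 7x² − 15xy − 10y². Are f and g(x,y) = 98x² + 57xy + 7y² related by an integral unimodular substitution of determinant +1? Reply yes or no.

D₁ = 505, D₂ = 505
river cycle of f (length 8): (-10, 15, 7), (7, 13, -12), (-12, 11, 8), (8, 21, -2), (-2, 19, 18), (18, 17, -3), (-3, 19, 12), (12, 5, -10)
river cycle of g (length 8): (7, 13, -12), (-12, 11, 8), (8, 21, -2), (-2, 19, 18), (18, 17, -3), (-3, 19, 12), (12, 5, -10), (-10, 15, 7)
cycles coincide ⇒ equivalent

yes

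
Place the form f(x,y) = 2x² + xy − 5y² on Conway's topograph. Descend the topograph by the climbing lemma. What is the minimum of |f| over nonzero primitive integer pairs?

descent: ρ → (-5,-1,2)
descent: ρ → (2,5,-2)  [lands on river]
river: ρ → (-2,3,4)
river: ρ → (4,5,-1)
river: ρ → (-1,5,4)
river: ρ → (4,3,-2)
river: ρ → (-2,5,2)
river: ρ → (2,3,-4)
river: ρ → (-4,5,1)
river: ρ → (1,5,-4)
river: ρ → (-4,3,2)
closes: descent 2, river 10
min |a| on river = 1

1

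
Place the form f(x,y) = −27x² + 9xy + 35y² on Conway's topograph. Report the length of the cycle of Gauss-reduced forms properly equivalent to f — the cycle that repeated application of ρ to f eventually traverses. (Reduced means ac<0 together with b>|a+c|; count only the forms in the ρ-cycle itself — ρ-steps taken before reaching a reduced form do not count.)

D = 3861, ⌊√D⌋ = 62
river: ρ → (35,61,-1)
river: ρ → (-1,61,35)
river: ρ → (35,9,-27)
river: ρ → (-27,45,17)
river: ρ → (17,57,-9)
river: ρ → (-9,51,35)
river: ρ → (35,19,-25)
river: ρ → (-25,31,29)
river: ρ → (29,27,-27)
river: ρ → (-27,27,29)
river: ρ → (29,31,-25)
river: ρ → (-25,19,35)
river: ρ → (35,51,-9)
river: ρ → (-9,57,17)
river: ρ → (17,45,-27)
river: ρ → (-27,9,35)
ρ-cycle length = 16 (tail of 0 descent steps not counted)

16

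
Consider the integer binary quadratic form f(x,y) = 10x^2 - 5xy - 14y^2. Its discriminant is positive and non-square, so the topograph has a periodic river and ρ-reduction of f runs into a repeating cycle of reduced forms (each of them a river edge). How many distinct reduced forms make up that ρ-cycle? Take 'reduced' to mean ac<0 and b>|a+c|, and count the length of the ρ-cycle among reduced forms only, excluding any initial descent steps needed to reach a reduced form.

D = 585, ⌊√D⌋ = 24
descent: ρ → (-14,5,10)  [lands on river]
river: ρ → (10,15,-9)
river: ρ → (-9,21,4)
river: ρ → (4,19,-14)
river: ρ → (-14,9,9)
river: ρ → (9,9,-14)
river: ρ → (-14,19,4)
river: ρ → (4,21,-9)
river: ρ → (-9,15,10)
river: ρ → (10,5,-14)
river: ρ → (-14,23,1)
river: ρ → (1,23,-14)
ρ-cycle length = 12 (tail of 1 descent step not counted)

12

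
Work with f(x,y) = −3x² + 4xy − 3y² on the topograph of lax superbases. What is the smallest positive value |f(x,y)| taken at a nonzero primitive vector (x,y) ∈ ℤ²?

translate: b→2 (≡-4 mod 6), so (3,-4,3)→(3,2,2)
flip: (3,2,2)→(2,-2,3)
translate: b→2 (≡-2 mod 4), so (2,-2,3)→(2,2,3)
reduced (well bottom): (2,2,3) with a≤c, −a<b≤a
well minimum |f| = |-2| = 2 (negative-definite)

2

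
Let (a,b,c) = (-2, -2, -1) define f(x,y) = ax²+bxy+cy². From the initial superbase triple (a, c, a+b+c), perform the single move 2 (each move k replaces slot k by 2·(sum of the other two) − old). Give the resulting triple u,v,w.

start (-2,-1,-5) = (f(1,0),f(0,1),f(1,1))
replace slot 2: 2·((-2)+(-5)) − (-1) = -13 → (-2,-13,-5)

-2,-13,-5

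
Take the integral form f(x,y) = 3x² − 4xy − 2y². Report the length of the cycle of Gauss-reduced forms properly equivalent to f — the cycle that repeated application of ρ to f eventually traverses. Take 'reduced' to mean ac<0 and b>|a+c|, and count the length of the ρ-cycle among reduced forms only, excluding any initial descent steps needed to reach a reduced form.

D = 40, ⌊√D⌋ = 6
descent: ρ → (-2,4,3)  [lands on river]
river: ρ → (3,2,-3)
river: ρ → (-3,4,2)
river: ρ → (2,4,-3)
river: ρ → (-3,2,3)
river: ρ → (3,4,-2)
ρ-cycle length = 6 (tail of 1 descent step not counted)

6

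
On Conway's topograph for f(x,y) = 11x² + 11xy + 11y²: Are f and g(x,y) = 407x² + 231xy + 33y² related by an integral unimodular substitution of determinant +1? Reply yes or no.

D₁ = -363, D₂ = -363
f: reduced (well bottom): (11,11,11) with a≤c, −a<b≤a
g: flip: (407,231,33)→(33,-231,407)
g: translate: b→33 (≡-231 mod 66), so (33,-231,407)→(33,33,11)
g: flip: (33,33,11)→(11,-33,33)
g: translate: b→11 (≡-33 mod 22), so (11,-33,33)→(11,11,11)
g: reduced (well bottom): (11,11,11) with a≤c, −a<b≤a
reduced forms (11, 11, 11) vs (11, 11, 11) ⇒ equivalent

yes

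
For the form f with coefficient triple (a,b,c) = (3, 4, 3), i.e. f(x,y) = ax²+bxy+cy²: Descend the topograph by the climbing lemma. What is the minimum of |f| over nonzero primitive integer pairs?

translate: b→-2 (≡4 mod 6), so (3,4,3)→(3,-2,2)
flip: (3,-2,2)→(2,2,3)
reduced (well bottom): (2,2,3) with a≤c, −a<b≤a
well minimum = a = 2

2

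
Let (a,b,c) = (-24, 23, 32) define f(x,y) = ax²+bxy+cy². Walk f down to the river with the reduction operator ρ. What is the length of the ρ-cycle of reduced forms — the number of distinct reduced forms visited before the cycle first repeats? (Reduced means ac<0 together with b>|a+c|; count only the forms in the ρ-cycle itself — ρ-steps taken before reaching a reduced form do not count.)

D = 3601, ⌊√D⌋ = 60
river: ρ → (32,41,-15)
river: ρ → (-15,49,20)
river: ρ → (20,31,-33)
river: ρ → (-33,35,18)
river: ρ → (18,37,-31)
river: ρ → (-31,25,24)
river: ρ → (24,23,-32)
river: ρ → (-32,41,15)
river: ρ → (15,49,-20)
river: ρ → (-20,31,33)
river: ρ → (33,35,-18)
river: ρ → (-18,37,31)
river: ρ → (31,25,-24)
river: ρ → (-24,23,32)
ρ-cycle length = 14 (tail of 0 descent steps not counted)

14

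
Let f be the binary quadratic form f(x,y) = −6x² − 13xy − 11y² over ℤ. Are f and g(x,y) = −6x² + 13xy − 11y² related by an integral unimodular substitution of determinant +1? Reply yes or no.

D₁ = -95, D₂ = -95
f is negative-definite; reduce −f:
−f: translate: b→1 (≡13 mod 12), so (6,13,11)→(6,1,4)
−f: flip: (6,1,4)→(4,-1,6)
−f: reduced (well bottom): (4,-1,6) with a≤c, −a<b≤a
flip sign back: reduced form of f is (-4,1,-6)
g is negative-definite; reduce −g:
−g: translate: b→-1 (≡-13 mod 12), so (6,-13,11)→(6,-1,4)
−g: flip: (6,-1,4)→(4,1,6)
−g: reduced (well bottom): (4,1,6) with a≤c, −a<b≤a
flip sign back: reduced form of g is (-4,-1,-6)
reduced forms (-4, 1, -6) vs (-4, -1, -6) ⇒ inequivalent

no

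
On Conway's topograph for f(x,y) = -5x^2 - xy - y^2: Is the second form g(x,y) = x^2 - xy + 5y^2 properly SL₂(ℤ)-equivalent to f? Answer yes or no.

D₁ = -19, D₂ = -19
f is negative-definite; reduce −f:
−f: flip: (5,1,1)→(1,-1,5)
−f: translate: b→1 (≡-1 mod 2), so (1,-1,5)→(1,1,5)
−f: reduced (well bottom): (1,1,5) with a≤c, −a<b≤a
flip sign back: reduced form of f is (-1,-1,-5)
g: translate: b→1 (≡-1 mod 2), so (1,-1,5)→(1,1,5)
g: reduced (well bottom): (1,1,5) with a≤c, −a<b≤a
reduced forms (-1, -1, -5) vs (1, 1, 5) ⇒ inequivalent

no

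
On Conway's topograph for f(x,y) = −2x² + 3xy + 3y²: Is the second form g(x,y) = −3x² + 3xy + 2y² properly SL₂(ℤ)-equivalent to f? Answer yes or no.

D₁ = 33, D₂ = 33
river cycle of f (length 4): (3, 3, -2), (-2, 5, 1), (1, 5, -2), (-2, 3, 3)
river cycle of g (length 4): (2, 5, -1), (-1, 5, 2), (2, 3, -3), (-3, 3, 2)
cycles differ ⇒ inequivalent

no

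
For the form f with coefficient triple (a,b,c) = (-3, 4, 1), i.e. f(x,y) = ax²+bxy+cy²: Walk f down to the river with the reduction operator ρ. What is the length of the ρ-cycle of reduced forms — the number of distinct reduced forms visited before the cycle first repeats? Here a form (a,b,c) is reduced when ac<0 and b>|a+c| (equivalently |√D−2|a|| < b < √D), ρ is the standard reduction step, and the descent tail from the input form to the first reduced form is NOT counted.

D = 28, ⌊√D⌋ = 5
river: ρ → (1,4,-3)
river: ρ → (-3,2,2)
river: ρ → (2,2,-3)
river: ρ → (-3,4,1)
ρ-cycle length = 4 (tail of 0 descent steps not counted)

4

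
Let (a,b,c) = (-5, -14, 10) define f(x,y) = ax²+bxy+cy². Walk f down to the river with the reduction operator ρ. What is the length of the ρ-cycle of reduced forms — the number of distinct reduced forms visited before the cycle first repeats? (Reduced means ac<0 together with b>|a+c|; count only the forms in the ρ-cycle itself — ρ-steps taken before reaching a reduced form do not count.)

D = 396, ⌊√D⌋ = 19
descent: ρ → (10,14,-5)  [lands on river]
river: ρ → (-5,16,7)
river: ρ → (7,12,-9)
river: ρ → (-9,6,10)
ρ-cycle length = 4 (tail of 1 descent step not counted)

4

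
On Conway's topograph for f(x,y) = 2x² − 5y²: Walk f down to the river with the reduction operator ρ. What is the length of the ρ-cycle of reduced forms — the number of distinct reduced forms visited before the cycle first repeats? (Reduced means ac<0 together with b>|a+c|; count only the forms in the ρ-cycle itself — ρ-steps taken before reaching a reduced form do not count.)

D = 40, ⌊√D⌋ = 6
descent: ρ → (-5,0,2)
descent: ρ → (2,4,-3)  [lands on river]
river: ρ → (-3,2,3)
river: ρ → (3,4,-2)
river: ρ → (-2,4,3)
river: ρ → (3,2,-3)
river: ρ → (-3,4,2)
ρ-cycle length = 6 (tail of 2 descent steps not counted)

6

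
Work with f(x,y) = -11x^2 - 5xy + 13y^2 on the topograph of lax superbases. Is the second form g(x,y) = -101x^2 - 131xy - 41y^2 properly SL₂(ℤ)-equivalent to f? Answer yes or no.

D₁ = 597, D₂ = 597
river cycle of f (length 10): (13, 5, -11), (-11, 17, 7), (7, 11, -17), (-17, 23, 1), (1, 23, -17), (-17, 11, 7), (7, 17, -11), (-11, 5, 13), (13, 21, -3), (-3, 21, 13)
river cycle of g (length 10): (-3, 21, 13), (13, 5, -11), (-11, 17, 7), (7, 11, -17), (-17, 23, 1), (1, 23, -17), (-17, 11, 7), (7, 17, -11), (-11, 5, 13), (13, 21, -3)
cycles coincide ⇒ equivalent

yes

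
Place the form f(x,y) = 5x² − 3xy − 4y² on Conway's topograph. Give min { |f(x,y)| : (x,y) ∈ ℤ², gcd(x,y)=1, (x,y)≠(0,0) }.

descent: ρ → (-4,3,5)  [lands on river]
river: ρ → (5,7,-2)
river: ρ → (-2,9,1)
river: ρ → (1,9,-2)
river: ρ → (-2,7,5)
river: ρ → (5,3,-4)
river: ρ → (-4,5,4)
river: ρ → (4,3,-5)
river: ρ → (-5,7,2)
river: ρ → (2,9,-1)
river: ρ → (-1,9,2)
river: ρ → (2,7,-5)
river: ρ → (-5,3,4)
river: ρ → (4,5,-4)
closes: descent 1, river 14
min |a| on river = 1

1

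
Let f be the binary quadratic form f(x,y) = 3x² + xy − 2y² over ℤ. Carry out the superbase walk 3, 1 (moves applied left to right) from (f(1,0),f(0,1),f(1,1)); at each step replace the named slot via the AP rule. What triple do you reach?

start (3,-2,2) = (f(1,0),f(0,1),f(1,1))
replace slot 3: 2·(3+(-2)) − 2 = 0 → (3,-2,0)
replace slot 1: 2·((-2)+0) − 3 = -7 → (-7,-2,0)

-7,-2,0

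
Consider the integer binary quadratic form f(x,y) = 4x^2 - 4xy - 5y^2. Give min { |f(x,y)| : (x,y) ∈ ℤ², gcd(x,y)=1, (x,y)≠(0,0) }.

descent: ρ → (-5,4,4)  [lands on river]
river: ρ → (4,4,-5)
river: ρ → (-5,6,3)
river: ρ → (3,6,-5)
closes: descent 1, river 4
min |a| on river = 3

3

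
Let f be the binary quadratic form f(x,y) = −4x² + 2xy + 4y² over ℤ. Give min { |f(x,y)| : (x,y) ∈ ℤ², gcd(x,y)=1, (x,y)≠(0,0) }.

river: ρ → (4,6,-2)
river: ρ → (-2,6,4)
river: ρ → (4,2,-4)
river: ρ → (-4,6,2)
river: ρ → (2,6,-4)
river: ρ → (-4,2,4)
closes: descent 0, river 6
min |a| on river = 2

2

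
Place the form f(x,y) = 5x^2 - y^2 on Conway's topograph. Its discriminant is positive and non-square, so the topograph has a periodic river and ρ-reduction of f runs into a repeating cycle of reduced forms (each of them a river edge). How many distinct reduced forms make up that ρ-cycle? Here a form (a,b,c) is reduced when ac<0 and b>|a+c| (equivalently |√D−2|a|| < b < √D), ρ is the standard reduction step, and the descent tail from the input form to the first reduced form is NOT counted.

D = 20, ⌊√D⌋ = 4
descent: ρ → (-1,4,1)  [lands on river]
river: ρ → (1,4,-1)
ρ-cycle length = 2 (tail of 1 descent step not counted)

2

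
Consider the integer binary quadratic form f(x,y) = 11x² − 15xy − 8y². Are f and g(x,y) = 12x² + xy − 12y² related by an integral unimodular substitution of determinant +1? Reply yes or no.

D₁ = 577, D₂ = 577
river cycle of f (length 10): (-8, 15, 11), (11, 7, -12), (-12, 17, 6), (6, 19, -9), (-9, 17, 8), (8, 15, -11), (-11, 7, 12), (12, 17, -6), (-6, 19, 9), (9, 17, -8)
river cycle of g (length 6): (-12, 23, 1), (1, 23, -12), (-12, 1, 12), (12, 23, -1), (-1, 23, 12), (12, 1, -12)
cycles differ ⇒ inequivalent

no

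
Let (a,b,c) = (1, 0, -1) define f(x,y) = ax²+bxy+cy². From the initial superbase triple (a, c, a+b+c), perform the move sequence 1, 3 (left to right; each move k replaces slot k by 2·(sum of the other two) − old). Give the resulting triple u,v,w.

start (1,-1,0) = (f(1,0),f(0,1),f(1,1))
replace slot 1: 2·((-1)+0) − 1 = -3 → (-3,-1,0)
replace slot 3: 2·((-3)+(-1)) − 0 = -8 → (-3,-1,-8)

-3,-1,-8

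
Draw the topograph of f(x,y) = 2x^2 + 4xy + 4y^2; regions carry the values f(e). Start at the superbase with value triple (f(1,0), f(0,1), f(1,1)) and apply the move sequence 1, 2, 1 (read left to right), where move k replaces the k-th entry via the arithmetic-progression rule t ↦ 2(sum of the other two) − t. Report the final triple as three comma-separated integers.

start (2,4,10) = (f(1,0),f(0,1),f(1,1))
replace slot 1: 2·(4+10) − 2 = 26 → (26,4,10)
replace slot 2: 2·(26+10) − 4 = 68 → (26,68,10)
replace slot 1: 2·(68+10) − 26 = 130 → (130,68,10)

130,68,10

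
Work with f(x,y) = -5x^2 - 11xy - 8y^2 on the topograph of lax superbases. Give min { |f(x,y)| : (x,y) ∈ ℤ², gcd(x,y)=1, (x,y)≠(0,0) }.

translate: b→1 (≡11 mod 10), so (5,11,8)→(5,1,2)
flip: (5,1,2)→(2,-1,5)
reduced (well bottom): (2,-1,5) with a≤c, −a<b≤a
well minimum |f| = |-2| = 2 (negative-definite)

2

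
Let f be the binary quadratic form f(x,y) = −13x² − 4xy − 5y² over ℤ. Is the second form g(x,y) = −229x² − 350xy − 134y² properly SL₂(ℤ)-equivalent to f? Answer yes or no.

D₁ = -244, D₂ = -244
f is negative-definite; reduce −f:
−f: flip: (13,4,5)→(5,-4,13)
−f: reduced (well bottom): (5,-4,13) with a≤c, −a<b≤a
flip sign back: reduced form of f is (-5,4,-13)
g is negative-definite; reduce −g:
−g: translate: b→-108 (≡350 mod 458), so (229,350,134)→(229,-108,13)
−g: flip: (229,-108,13)→(13,108,229)
−g: translate: b→4 (≡108 mod 26), so (13,108,229)→(13,4,5)
−g: flip: (13,4,5)→(5,-4,13)
−g: reduced (well bottom): (5,-4,13) with a≤c, −a<b≤a
flip sign back: reduced form of g is (-5,4,-13)
reduced forms (-5, 4, -13) vs (-5, 4, -13) ⇒ equivalent

yes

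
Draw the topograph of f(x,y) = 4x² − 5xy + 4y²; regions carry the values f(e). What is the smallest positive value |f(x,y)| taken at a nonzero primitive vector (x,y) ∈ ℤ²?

translate: b→3 (≡-5 mod 8), so (4,-5,4)→(4,3,3)
flip: (4,3,3)→(3,-3,4)
translate: b→3 (≡-3 mod 6), so (3,-3,4)→(3,3,4)
reduced (well bottom): (3,3,4) with a≤c, −a<b≤a
well minimum = a = 3

3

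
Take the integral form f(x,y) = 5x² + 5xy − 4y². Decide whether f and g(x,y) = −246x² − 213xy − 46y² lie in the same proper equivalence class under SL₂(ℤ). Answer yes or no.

D₁ = 105, D₂ = 105
river cycle of f (length 6): (-4, 3, 6), (6, 9, -1), (-1, 9, 6), (6, 3, -4), (-4, 5, 5), (5, 5, -4)
river cycle of g (length 6): (-4, 3, 6), (6, 9, -1), (-1, 9, 6), (6, 3, -4), (-4, 5, 5), (5, 5, -4)
cycles coincide ⇒ equivalent

yes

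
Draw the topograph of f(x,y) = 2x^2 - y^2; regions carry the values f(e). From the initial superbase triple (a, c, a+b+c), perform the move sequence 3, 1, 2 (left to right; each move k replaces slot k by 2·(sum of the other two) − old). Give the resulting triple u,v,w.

start (2,-1,1) = (f(1,0),f(0,1),f(1,1))
replace slot 3: 2·(2+(-1)) − 1 = 1 → (2,-1,1)
replace slot 1: 2·((-1)+1) − 2 = -2 → (-2,-1,1)
replace slot 2: 2·((-2)+1) − (-1) = -1 → (-2,-1,1)

-2,-1,1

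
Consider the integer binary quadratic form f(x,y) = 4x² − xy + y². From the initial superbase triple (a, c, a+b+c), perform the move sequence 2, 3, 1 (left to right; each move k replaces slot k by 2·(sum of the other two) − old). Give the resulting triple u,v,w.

start (4,1,4) = (f(1,0),f(0,1),f(1,1))
replace slot 2: 2·(4+4) − 1 = 15 → (4,15,4)
replace slot 3: 2·(4+15) − 4 = 34 → (4,15,34)
replace slot 1: 2·(15+34) − 4 = 94 → (94,15,34)

94,15,34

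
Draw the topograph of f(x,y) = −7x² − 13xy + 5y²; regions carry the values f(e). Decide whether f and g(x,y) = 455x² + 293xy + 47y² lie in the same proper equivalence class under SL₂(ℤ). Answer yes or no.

D₁ = 309, D₂ = 309
river cycle of f (length 6): (5, 13, -7), (-7, 15, 3), (3, 15, -7), (-7, 13, 5), (5, 17, -1), (-1, 17, 5)
river cycle of g (length 6): (-1, 17, 5), (5, 13, -7), (-7, 15, 3), (3, 15, -7), (-7, 13, 5), (5, 17, -1)
cycles coincide ⇒ equivalent

yes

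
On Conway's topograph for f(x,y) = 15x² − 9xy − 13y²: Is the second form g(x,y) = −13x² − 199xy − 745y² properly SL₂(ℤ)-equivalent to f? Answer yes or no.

D₁ = 861, D₂ = 861
river cycle of f (length 8): (-13, 9, 15), (15, 21, -7), (-7, 21, 15), (15, 9, -13), (-13, 17, 11), (11, 27, -3), (-3, 27, 11), (11, 17, -13)
river cycle of g (length 8): (-13, 9, 15), (15, 21, -7), (-7, 21, 15), (15, 9, -13), (-13, 17, 11), (11, 27, -3), (-3, 27, 11), (11, 17, -13)
cycles coincide ⇒ equivalent

yes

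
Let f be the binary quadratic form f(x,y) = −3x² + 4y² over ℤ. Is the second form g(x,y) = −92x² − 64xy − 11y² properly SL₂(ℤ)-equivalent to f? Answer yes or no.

D₁ = 48, D₂ = 48
river cycle of f (length 2): (-3, 6, 1), (1, 6, -3)
river cycle of g (length 2): (1, 6, -3), (-3, 6, 1)
cycles coincide ⇒ equivalent

yes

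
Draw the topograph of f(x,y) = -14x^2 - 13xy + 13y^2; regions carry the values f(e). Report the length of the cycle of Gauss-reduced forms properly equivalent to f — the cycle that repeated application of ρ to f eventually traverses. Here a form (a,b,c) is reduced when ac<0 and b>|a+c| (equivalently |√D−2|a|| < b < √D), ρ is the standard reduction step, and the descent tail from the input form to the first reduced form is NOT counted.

D = 897, ⌊√D⌋ = 29
descent: ρ → (13,13,-14)  [lands on river]
river: ρ → (-14,15,12)
river: ρ → (12,9,-17)
river: ρ → (-17,25,4)
river: ρ → (4,23,-23)
river: ρ → (-23,23,4)
river: ρ → (4,25,-17)
river: ρ → (-17,9,12)
river: ρ → (12,15,-14)
river: ρ → (-14,13,13)
ρ-cycle length = 10 (tail of 1 descent step not counted)

10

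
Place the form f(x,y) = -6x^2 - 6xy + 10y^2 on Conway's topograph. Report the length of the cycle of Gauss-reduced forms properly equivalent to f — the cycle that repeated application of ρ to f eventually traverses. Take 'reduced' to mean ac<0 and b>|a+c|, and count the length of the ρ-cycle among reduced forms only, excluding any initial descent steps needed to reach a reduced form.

D = 276, ⌊√D⌋ = 16
descent: ρ → (10,6,-6)  [lands on river]
river: ρ → (-6,6,10)
river: ρ → (10,14,-2)
river: ρ → (-2,14,10)
ρ-cycle length = 4 (tail of 1 descent step not counted)

4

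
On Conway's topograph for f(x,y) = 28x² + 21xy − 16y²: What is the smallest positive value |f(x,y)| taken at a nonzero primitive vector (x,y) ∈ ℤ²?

river: ρ → (-16,43,6)
river: ρ → (6,41,-23)
river: ρ → (-23,5,24)
river: ρ → (24,43,-4)
river: ρ → (-4,45,13)
river: ρ → (13,33,-22)
river: ρ → (-22,11,24)
river: ρ → (24,37,-9)
river: ρ → (-9,35,28)
river: ρ → (28,21,-16)
closes: descent 0, river 10
min |a| on river = 4

4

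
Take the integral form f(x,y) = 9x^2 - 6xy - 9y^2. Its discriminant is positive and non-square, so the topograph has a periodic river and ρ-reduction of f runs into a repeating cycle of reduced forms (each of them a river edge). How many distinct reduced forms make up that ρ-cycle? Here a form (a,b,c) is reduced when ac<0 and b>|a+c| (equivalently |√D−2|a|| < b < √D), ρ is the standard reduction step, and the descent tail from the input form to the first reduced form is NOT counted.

D = 360, ⌊√D⌋ = 18
descent: ρ → (-9,6,9)  [lands on river]
river: ρ → (9,12,-6)
river: ρ → (-6,12,9)
river: ρ → (9,6,-9)
river: ρ → (-9,12,6)
river: ρ → (6,12,-9)
ρ-cycle length = 6 (tail of 1 descent step not counted)

6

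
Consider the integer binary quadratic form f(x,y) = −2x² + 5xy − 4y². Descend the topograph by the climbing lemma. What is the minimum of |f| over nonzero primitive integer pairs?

translate: b→-1 (≡-5 mod 4), so (2,-5,4)→(2,-1,1)
flip: (2,-1,1)→(1,1,2)
reduced (well bottom): (1,1,2) with a≤c, −a<b≤a
well minimum |f| = |-1| = 1 (negative-definite)

1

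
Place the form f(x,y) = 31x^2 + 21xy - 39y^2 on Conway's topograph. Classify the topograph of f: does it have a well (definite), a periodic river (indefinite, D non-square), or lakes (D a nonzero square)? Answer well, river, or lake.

D = b²−4ac = 21² − 4·31·(-39) = 5277
D > 0 non-square ⇒ indefinite ⇒ periodic river

river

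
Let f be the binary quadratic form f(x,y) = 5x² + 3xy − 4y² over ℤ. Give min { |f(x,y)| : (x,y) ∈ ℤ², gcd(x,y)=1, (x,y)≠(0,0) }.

river: ρ → (-4,5,4)
river: ρ → (4,3,-5)
river: ρ → (-5,7,2)
river: ρ → (2,9,-1)
river: ρ → (-1,9,2)
river: ρ → (2,7,-5)
river: ρ → (-5,3,4)
river: ρ → (4,5,-4)
river: ρ → (-4,3,5)
river: ρ → (5,7,-2)
river: ρ → (-2,9,1)
river: ρ → (1,9,-2)
river: ρ → (-2,7,5)
river: ρ → (5,3,-4)
closes: descent 0, river 14
min |a| on river = 1

1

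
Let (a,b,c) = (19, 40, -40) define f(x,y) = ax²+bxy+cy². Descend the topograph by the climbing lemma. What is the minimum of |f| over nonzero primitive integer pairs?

river: ρ → (-40,40,19)
river: ρ → (19,36,-44)
river: ρ → (-44,52,11)
river: ρ → (11,58,-29)
river: ρ → (-29,58,11)
river: ρ → (11,52,-44)
river: ρ → (-44,36,19)
river: ρ → (19,40,-40)
closes: descent 0, river 8
min |a| on river = 11

11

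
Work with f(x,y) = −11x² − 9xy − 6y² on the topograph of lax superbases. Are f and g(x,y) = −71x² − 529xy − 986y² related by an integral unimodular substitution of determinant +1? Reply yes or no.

D₁ = -183, D₂ = -183
f is negative-definite; reduce −f:
−f: flip: (11,9,6)→(6,-9,11)
−f: translate: b→3 (≡-9 mod 12), so (6,-9,11)→(6,3,8)
−f: reduced (well bottom): (6,3,8) with a≤c, −a<b≤a
flip sign back: reduced form of f is (-6,-3,-8)
g is negative-definite; reduce −g:
−g: translate: b→-39 (≡529 mod 142), so (71,529,986)→(71,-39,6)
−g: flip: (71,-39,6)→(6,39,71)
−g: translate: b→3 (≡39 mod 12), so (6,39,71)→(6,3,8)
−g: reduced (well bottom): (6,3,8) with a≤c, −a<b≤a
flip sign back: reduced form of g is (-6,-3,-8)
reduced forms (-6, -3, -8) vs (-6, -3, -8) ⇒ equivalent

yes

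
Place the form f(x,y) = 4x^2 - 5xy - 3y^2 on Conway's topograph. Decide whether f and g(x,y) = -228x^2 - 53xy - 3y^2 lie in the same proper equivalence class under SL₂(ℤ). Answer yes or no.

D₁ = 73, D₂ = 73
river cycle of f (length 18): (-3, 5, 4), (4, 3, -4), (-4, 5, 3), (3, 7, -2), (-2, 5, 6), (6, 7, -1), (-1, 7, 6), (6, 5, -2), (-2, 7, 3), (3, 5, -4), … (8 more)
river cycle of g (length 18): (-3, 5, 4), (4, 3, -4), (-4, 5, 3), (3, 7, -2), (-2, 5, 6), (6, 7, -1), (-1, 7, 6), (6, 5, -2), (-2, 7, 3), (3, 5, -4), … (8 more)
cycles coincide ⇒ equivalent

yes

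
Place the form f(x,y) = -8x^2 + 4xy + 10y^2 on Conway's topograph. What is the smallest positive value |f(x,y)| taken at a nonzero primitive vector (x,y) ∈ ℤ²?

river: ρ → (10,16,-2)
river: ρ → (-2,16,10)
river: ρ → (10,4,-8)
river: ρ → (-8,12,6)
river: ρ → (6,12,-8)
river: ρ → (-8,4,10)
closes: descent 0, river 6
min |a| on river = 2

2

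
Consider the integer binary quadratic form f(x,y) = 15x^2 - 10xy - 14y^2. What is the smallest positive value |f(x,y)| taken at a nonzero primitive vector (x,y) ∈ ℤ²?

descent: ρ → (-14,10,15)  [lands on river]
river: ρ → (15,20,-9)
river: ρ → (-9,16,19)
river: ρ → (19,22,-6)
river: ρ → (-6,26,11)
river: ρ → (11,18,-14)
closes: descent 1, river 6
min |a| on river = 6

6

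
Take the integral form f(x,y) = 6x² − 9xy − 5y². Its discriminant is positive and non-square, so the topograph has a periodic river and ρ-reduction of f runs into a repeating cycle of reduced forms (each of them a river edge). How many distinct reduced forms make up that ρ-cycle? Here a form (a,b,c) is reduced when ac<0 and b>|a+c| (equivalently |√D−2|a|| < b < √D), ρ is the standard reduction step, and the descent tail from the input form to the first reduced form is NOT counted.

D = 201, ⌊√D⌋ = 14
descent: ρ → (-5,9,6)  [lands on river]
river: ρ → (6,3,-8)
river: ρ → (-8,13,1)
river: ρ → (1,13,-8)
river: ρ → (-8,3,6)
river: ρ → (6,9,-5)
river: ρ → (-5,11,4)
river: ρ → (4,13,-2)
river: ρ → (-2,11,10)
river: ρ → (10,9,-3)
river: ρ → (-3,9,10)
river: ρ → (10,11,-2)
river: ρ → (-2,13,4)
river: ρ → (4,11,-5)
ρ-cycle length = 14 (tail of 1 descent step not counted)

14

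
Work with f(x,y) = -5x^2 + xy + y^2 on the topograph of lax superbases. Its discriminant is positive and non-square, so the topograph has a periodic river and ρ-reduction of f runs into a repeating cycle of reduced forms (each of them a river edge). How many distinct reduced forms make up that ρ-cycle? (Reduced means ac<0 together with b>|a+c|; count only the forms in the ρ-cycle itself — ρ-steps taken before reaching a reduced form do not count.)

D = 21, ⌊√D⌋ = 4
descent: ρ → (1,3,-3)  [lands on river]
river: ρ → (-3,3,1)
ρ-cycle length = 2 (tail of 1 descent step not counted)

2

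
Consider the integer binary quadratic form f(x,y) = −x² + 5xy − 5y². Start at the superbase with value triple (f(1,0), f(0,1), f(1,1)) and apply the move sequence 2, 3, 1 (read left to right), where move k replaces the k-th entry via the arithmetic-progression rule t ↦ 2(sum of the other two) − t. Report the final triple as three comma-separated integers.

start (-1,-5,-1) = (f(1,0),f(0,1),f(1,1))
replace slot 2: 2·((-1)+(-1)) − (-5) = 1 → (-1,1,-1)
replace slot 3: 2·((-1)+1) − (-1) = 1 → (-1,1,1)
replace slot 1: 2·(1+1) − (-1) = 5 → (5,1,1)

5,1,1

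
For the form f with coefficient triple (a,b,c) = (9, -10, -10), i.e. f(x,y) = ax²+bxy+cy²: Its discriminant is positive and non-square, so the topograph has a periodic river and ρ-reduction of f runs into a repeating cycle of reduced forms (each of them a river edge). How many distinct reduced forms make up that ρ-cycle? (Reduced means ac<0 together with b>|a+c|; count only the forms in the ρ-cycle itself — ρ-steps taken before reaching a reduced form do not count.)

D = 460, ⌊√D⌋ = 21
descent: ρ → (-10,10,9)  [lands on river]
river: ρ → (9,8,-11)
river: ρ → (-11,14,6)
river: ρ → (6,10,-15)
river: ρ → (-15,20,1)
river: ρ → (1,20,-15)
river: ρ → (-15,10,6)
river: ρ → (6,14,-11)
river: ρ → (-11,8,9)
river: ρ → (9,10,-10)
ρ-cycle length = 10 (tail of 1 descent step not counted)

10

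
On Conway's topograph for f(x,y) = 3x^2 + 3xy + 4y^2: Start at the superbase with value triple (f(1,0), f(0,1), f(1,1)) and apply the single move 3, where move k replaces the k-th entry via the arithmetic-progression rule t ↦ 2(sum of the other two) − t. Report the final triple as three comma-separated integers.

start (3,4,10) = (f(1,0),f(0,1),f(1,1))
replace slot 3: 2·(3+4) − 10 = 4 → (3,4,4)

3,4,4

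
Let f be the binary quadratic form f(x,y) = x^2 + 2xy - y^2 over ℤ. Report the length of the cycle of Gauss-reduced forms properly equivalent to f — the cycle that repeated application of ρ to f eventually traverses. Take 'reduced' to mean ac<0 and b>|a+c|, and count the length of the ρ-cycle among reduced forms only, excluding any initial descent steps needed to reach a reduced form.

D = 8, ⌊√D⌋ = 2
river: ρ → (-1,2,1)
river: ρ → (1,2,-1)
ρ-cycle length = 2 (tail of 0 descent steps not counted)

2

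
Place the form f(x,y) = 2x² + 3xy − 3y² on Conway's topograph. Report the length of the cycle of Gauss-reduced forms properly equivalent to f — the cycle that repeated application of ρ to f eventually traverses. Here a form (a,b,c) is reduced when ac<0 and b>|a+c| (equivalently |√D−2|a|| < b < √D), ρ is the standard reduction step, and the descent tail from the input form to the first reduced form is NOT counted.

D = 33, ⌊√D⌋ = 5
river: ρ → (-3,3,2)
river: ρ → (2,5,-1)
river: ρ → (-1,5,2)
river: ρ → (2,3,-3)
ρ-cycle length = 4 (tail of 0 descent steps not counted)

4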